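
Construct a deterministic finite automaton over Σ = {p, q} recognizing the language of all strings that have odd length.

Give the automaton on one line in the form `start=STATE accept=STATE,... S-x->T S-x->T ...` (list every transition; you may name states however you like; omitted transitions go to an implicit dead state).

Count input length modulo 2: every symbol advances one step around the cycle S0 → S1 → S0. Accept at S1.
A 2-state machine:
        p   q  
>  S0   S1  S1 
 * S1   S0  S0 
(> = start, * = accepting)

start=S0 accept=S1 S0-p->S1 S0-q->S1 S1-p->S0 S1-q->S0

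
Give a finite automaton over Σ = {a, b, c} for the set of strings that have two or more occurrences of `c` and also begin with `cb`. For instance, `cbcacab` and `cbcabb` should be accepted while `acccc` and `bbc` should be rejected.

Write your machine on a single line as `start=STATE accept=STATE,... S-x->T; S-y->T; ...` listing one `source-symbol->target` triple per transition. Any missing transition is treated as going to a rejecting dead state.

start=S0; accept=S6,S8; S0-a->S1; S0-b->S1; S0-c->S2; S1-a->S1; S1-b->S1; S1-c->S3; S2-a->S3; S2-b->S4; S2-c->S5; S3-a->S3; S3-b->S3; S3-c->S5; S4-a->S4; S4-b->S4; S4-c->S6; S5-a->S5; S5-b->S5; S5-c->S7; S6-a->S6; S6-b->S6; S6-c->S8; S7-a->S7; S7-b->S7; S7-c->S7; S8-a->S8; S8-b->S8; S8-c->S8

Run two small machines in parallel and take their product. The first has 4 states tracking the count of `c`s, saturating at 3; the second has 4 states tracking whether the input so far still matches the prefix `cb`. A product state is a pair (one from each), accepting exactly when both do.
A 9-state machine:
        a   b   c  
>  S0   S1  S1  S2 
   S1   S1  S1  S3 
   S2   S3  S4  S5 
   S3   S3  S3  S5 
   S4   S4  S4  S6 
   S5   S5  S5  S7 
 * S6   S6  S6  S8 
   S7   S7  S7  S7 
 * S8   S8  S8  S8 
(> = start, * = accepting)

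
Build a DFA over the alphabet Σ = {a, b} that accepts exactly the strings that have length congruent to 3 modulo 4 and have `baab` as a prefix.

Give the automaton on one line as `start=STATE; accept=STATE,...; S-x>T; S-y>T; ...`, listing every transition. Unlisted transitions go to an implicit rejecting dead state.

start=q0; accept=q8; q0-a>q1; q0-b>q2; q1-a>q1; q1-b>q1; q2-a>q3; q2-b>q1; q3-a>q4; q3-b>q1; q4-a>q1; q4-b>q5; q5-a>q6; q5-b>q6; q6-a>q7; q6-b>q7; q7-a>q8; q7-b>q8; q8-a>q5; q8-b>q5

Run two small machines in parallel and take their product. One (4 states) tracks the input length modulo 4; the other (6 states) tracks whether the input so far still matches the prefix `baab`. Each combined state is a pair, one component from each; accept when both components accept. Minimizing collapses redundant product states.
With 9 states:
        a   b  
>  q0   q1  q2 
   q1   q1  q1 
   q2   q3  q1 
   q3   q4  q1 
   q4   q1  q5 
   q5   q6  q6 
   q6   q7  q7 
   q7   q8  q8 
 * q8   q5  q5 
(> = start, * = accepting)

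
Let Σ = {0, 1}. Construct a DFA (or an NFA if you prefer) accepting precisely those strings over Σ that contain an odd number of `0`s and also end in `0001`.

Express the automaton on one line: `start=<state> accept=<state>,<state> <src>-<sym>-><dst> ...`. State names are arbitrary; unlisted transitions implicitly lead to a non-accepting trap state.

start=s0 accept=s5 s0-0->s1 s0-1->s0 s1-0->s2 s1-1->s3 s2-0->s4 s2-1->s0 s3-0->s0 s3-1->s3 s4-0->s2 s4-1->s5 s5-0->s0 s5-1->s3

Handle the two conditions separately and then intersect. The first has 2 states tracking the count of `0`s modulo 2; the second has 5 states tracking how much of the suffix `0001` has currently been matched. A product state is a pair (one from each), accepting exactly when both do. Minimizing collapses redundant product states.
With 6 states:
        0   1  
>  s0   s1  s0 
   s1   s2  s3 
   s2   s4  s0 
   s3   s0  s3 
   s4   s2  s5 
 * s5   s0  s3 
(> = start, * = accepting)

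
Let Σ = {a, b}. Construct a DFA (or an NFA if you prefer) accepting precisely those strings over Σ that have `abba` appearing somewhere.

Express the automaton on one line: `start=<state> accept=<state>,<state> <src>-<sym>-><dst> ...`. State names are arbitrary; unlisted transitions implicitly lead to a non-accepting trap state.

States S0..S3 record the length of the longest prefix of `abba` that matches the current input suffix. Reaching S4 means `abba` has been seen, and we stay there forever. Accept from S4.
With 5 states:
        a   b  
>  S0   S1  S0 
   S1   S1  S2 
   S2   S1  S3 
   S3   S4  S0 
 * S4   S4  S4 
(> = start, * = accepting)

start=S0 accept=S4 S0-a->S1 S0-b->S0 S1-a->S1 S1-b->S2 S2-a->S1 S2-b->S3 S3-a->S4 S3-b->S0 S4-a->S4 S4-b->S4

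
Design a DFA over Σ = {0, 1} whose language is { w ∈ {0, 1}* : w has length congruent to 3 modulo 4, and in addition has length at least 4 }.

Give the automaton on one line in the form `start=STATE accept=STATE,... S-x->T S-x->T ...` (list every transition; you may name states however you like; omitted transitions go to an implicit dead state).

Handle the two conditions separately and then intersect. The first has 4 states tracking the input length modulo 4; the second has 6 states tracking the input length, saturating at 5. A product state is a pair (one from each), accepting exactly when both do. Minimizing collapses redundant product states.
An 8-state machine:
        0   1  
>  S0   S1  S1 
   S1   S2  S2 
   S2   S3  S3 
   S3   S4  S4 
   S4   S5  S5 
   S5   S6  S6 
   S6   S7  S7 
 * S7   S4  S4 
(> = start, * = accepting)

start=S0 accept=S7 S0-0->S1 S0-1->S1 S1-0->S2 S1-1->S2 S2-0->S3 S2-1->S3 S3-0->S4 S3-1->S4 S4-0->S5 S4-1->S5 S5-0->S6 S5-1->S6 S6-0->S7 S6-1->S7 S7-0->S4 S7-1->S4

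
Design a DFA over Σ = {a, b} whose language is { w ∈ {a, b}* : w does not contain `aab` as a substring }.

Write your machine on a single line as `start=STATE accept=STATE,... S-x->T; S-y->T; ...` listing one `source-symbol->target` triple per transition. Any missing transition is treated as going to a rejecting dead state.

start=S0; accept=S0,S1,S2; S0-a->S1; S0-b->S0; S1-a->S2; S1-b->S0; S2-a->S2; S2-b->S3; S3-a->S3; S3-b->S3

This is the complement of 'contains `aab`'. Use the same substring-matching states — S0 through S3 holding how much of `aab` has just been matched — but flip the accepting set: everything except the trap S3 accepts.
4 states suffice.
        a   b  
>* S0   S1  S0 
 * S1   S2  S0 
 * S2   S2  S3 
   S3   S3  S3 
(> = start, * = accepting)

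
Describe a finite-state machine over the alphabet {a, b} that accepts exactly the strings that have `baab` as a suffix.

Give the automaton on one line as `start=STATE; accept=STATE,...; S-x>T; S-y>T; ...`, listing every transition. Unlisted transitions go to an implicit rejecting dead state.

Remember how much of `baab` the current input suffix matches. State s0 means no match yet; s1 means the last symbol is `b`; s2 means the last 2 symbols are `ba`; s3 means the last 3 symbols are `baa`; s4 means the last 4 symbols are `baab`. Only s4 accepts. On a mismatch, fall back to the longest proper suffix that is still a prefix of `baab`.
        a   b  
>  s0   s0  s1 
   s1   s2  s1 
   s2   s3  s1 
   s3   s0  s4 
 * s4   s2  s1 
(> = start, * = accepting)

start=s0; accept=s4; s0-a>s0; s0-b>s1; s1-a>s2; s1-b>s1; s2-a>s3; s2-b>s1; s3-a>s0; s3-b>s4; s4-a>s2; s4-b>s1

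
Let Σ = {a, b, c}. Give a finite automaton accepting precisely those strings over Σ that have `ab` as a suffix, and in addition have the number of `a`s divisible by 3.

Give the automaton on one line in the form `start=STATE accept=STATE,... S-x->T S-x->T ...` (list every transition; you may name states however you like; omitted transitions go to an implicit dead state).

Handle the two conditions separately and then intersect. The first has 3 states tracking how much of the suffix `ab` has currently been matched; the second has 3 states tracking the count of `a`s modulo 3. A product state is a pair (one from each), accepting exactly when both do. After merging equivalent states the machine shrinks.
With 5 states:
        a   b   c  
>  s0   s1  s0  s0 
   s1   s2  s1  s1 
   s2   s3  s2  s2 
   s3   s1  s4  s0 
 * s4   s1  s0  s0 
(> = start, * = accepting)

start=s0 accept=s4 s0-a->s1 s0-b->s0 s0-c->s0 s1-a->s2 s1-b->s1 s1-c->s1 s2-a->s3 s2-b->s2 s2-c->s2 s3-a->s1 s3-b->s4 s3-c->s0 s4-a->s1 s4-b->s0 s4-c->s0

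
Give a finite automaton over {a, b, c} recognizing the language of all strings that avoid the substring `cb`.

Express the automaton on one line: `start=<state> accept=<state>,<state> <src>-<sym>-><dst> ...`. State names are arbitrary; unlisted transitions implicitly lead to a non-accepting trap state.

This is the complement of 'contains `cb`'. Use the same substring-matching states — S0 through S2 holding how much of `cb` has just been matched — but flip the accepting set: everything except the trap S2 accepts.
3 states suffice.
        a   b   c  
>* S0   S0  S0  S1 
 * S1   S0  S2  S1 
   S2   S2  S2  S2 
(> = start, * = accepting)

start=S0 accept=S0,S1 S0-a->S0 S0-b->S0 S0-c->S1 S1-a->S0 S1-b->S2 S1-c->S1 S2-a->S2 S2-b->S2 S2-c->S2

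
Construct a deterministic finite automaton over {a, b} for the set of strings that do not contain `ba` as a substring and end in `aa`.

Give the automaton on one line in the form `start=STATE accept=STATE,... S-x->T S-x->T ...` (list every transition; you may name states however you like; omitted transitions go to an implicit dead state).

start=q0 accept=q3 q0-a->q1 q0-b->q2 q1-a->q3 q1-b->q2 q2-a->q2 q2-b->q2 q3-a->q3 q3-b->q2

Handle the two conditions separately and then intersect. The first has 3 states tracking partial matches of the forbidden pattern `ba`; the second has 3 states tracking how much of the suffix `aa` has currently been matched. A product state is a pair (one from each), accepting exactly when both do. Equivalent product states are then merged.
A 4-state machine:
        a   b  
>  q0   q1  q2 
   q1   q3  q2 
   q2   q2  q2 
 * q3   q3  q2 
(> = start, * = accepting)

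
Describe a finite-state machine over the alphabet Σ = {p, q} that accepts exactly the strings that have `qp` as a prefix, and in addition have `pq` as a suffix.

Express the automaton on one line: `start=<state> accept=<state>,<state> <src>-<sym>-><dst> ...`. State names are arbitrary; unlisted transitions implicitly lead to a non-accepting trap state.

Run two small machines in parallel and take their product. One (4 states) tracks whether the input so far still matches the prefix `qp`; the other (3 states) tracks how much of the suffix `pq` has currently been matched. Each combined state is a pair, one component from each; accept when both components accept. After merging equivalent states the machine shrinks.
       p  q 
>  A   B  C 
   B   B  B 
   C   D  B 
   D   D  E 
 * E   D  F 
   F   D  F 
(> = start, * = accepting)

start=A accept=E A-p->B A-q->C B-p->B B-q->B C-p->D C-q->B D-p->D D-q->E E-p->D E-q->F F-p->D F-q->F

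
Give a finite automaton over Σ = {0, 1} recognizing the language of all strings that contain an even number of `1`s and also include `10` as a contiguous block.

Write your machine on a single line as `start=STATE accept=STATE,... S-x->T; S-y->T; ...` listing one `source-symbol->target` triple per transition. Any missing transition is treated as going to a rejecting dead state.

start=S0; accept=S4; S0-0->S0; S0-1->S1; S1-0->S2; S1-1->S3; S2-0->S2; S2-1->S4; S3-0->S4; S3-1->S1; S4-0->S4; S4-1->S2

Build one automaton per condition and run them in lockstep. The first has 2 states tracking the count of `1`s modulo 2; the second has 3 states tracking whether and how much of `10` has been seen. A product state is a pair (one from each), accepting exactly when both do.
        0   1  
>  S0   S0  S1 
   S1   S2  S3 
   S2   S2  S4 
   S3   S4  S1 
 * S4   S4  S2 
(> = start, * = accepting)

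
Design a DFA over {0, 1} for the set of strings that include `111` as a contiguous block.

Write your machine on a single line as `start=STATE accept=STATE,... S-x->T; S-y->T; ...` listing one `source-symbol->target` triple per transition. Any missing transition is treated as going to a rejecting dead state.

States q0..q2 record the length of the longest prefix of `111` that matches the current input suffix. Reaching q3 means `111` has been seen, and we stay there forever. Accept from q3.
With 4 states:
        0   1  
>  q0   q0  q1 
   q1   q0  q2 
   q2   q0  q3 
 * q3   q3  q3 
(> = start, * = accepting)

start=q0; accept=q3; q0-0->q0; q0-1->q1; q1-0->q0; q1-1->q2; q2-0->q0; q2-1->q3; q3-0->q3; q3-1->q3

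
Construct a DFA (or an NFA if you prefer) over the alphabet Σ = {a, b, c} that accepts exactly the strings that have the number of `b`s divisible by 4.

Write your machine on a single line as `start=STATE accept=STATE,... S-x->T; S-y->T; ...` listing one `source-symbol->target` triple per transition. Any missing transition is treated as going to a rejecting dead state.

Keep the running count of `b`s modulo 4: each `b` advances along the cycle q0 → q1 → q2 → q3 → q0 while other symbols loop. Accept at q0.
4 states suffice.
        a   b   c  
>* q0   q0  q1  q0 
   q1   q1  q2  q1 
   q2   q2  q3  q2 
   q3   q3  q0  q3 
(> = start, * = accepting)

start=q0; accept=q0; q0-a->q0; q0-b->q1; q0-c->q0; q1-a->q1; q1-b->q2; q1-c->q1; q2-a->q2; q2-b->q3; q2-c->q2; q3-a->q3; q3-b->q0; q3-c->q3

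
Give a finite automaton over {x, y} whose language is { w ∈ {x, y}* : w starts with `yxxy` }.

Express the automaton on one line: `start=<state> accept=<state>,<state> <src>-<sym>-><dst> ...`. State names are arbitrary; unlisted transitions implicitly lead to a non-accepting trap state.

Walk along `yxxy` while the input agrees: from A take `y` to B, and so on. Any deviation drops to the rejecting sink F. Once E is reached the prefix is confirmed and every continuation is accepted.
6 states suffice.
       x  y 
>  A   F  B 
   B   C  F 
   C   D  F 
   D   F  E 
 * E   E  E 
   F   F  F 
(> = start, * = accepting)

start=A accept=E A-x->F A-y->B B-x->C B-y->F C-x->D C-y->F D-x->F D-y->E E-x->E E-y->E F-x->F F-y->F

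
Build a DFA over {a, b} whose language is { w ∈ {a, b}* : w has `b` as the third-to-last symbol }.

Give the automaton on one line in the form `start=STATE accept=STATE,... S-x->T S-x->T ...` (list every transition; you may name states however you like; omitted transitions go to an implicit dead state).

start=q0 accept=q11,q12,q13,q14 q0-a->q1 q0-b->q2 q1-a->q3 q1-b->q4 q2-a->q5 q2-b->q6 q3-a->q7 q3-b->q8 q4-a->q9 q4-b->q10 q5-a->q11 q5-b->q12 q6-a->q13 q6-b->q14 q7-a->q7 q7-b->q8 q8-a->q9 q8-b->q10 q9-a->q11 q9-b->q12 q10-a->q13 q10-b->q14 q11-a->q7 q11-b->q8 q12-a->q9 q12-b->q10 q13-a->q11 q13-b->q12 q14-a->q13 q14-b->q14

Because acceptance depends on a position counted from the end, the machine has to buffer the most recent 3 symbols. Make each state the string of the last up-to-3 symbols read; on input `x` shift the window left and append `x`. Accept when the buffered window has length 3 and begins with `b`.
A 15-state machine:
          a    b  
>  q0     q1   q2 
   q1     q3   q4 
   q2     q5   q6 
   q3     q7   q8 
   q4     q9  q10 
   q5    q11  q12 
   q6    q13  q14 
   q7     q7   q8 
   q8     q9  q10 
   q9    q11  q12 
   q10   q13  q14 
 * q11    q7   q8 
 * q12    q9  q10 
 * q13   q11  q12 
 * q14   q13  q14 
(> = start, * = accepting)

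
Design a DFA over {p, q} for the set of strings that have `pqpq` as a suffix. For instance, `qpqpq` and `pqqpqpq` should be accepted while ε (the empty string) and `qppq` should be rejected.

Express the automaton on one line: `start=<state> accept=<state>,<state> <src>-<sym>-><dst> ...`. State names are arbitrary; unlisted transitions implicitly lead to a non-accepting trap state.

start=S0 accept=S4 S0-p->S1 S0-q->S0 S1-p->S1 S1-q->S2 S2-p->S3 S2-q->S0 S3-p->S1 S3-q->S4 S4-p->S3 S4-q->S0

Remember how much of `pqpq` the current input suffix matches. State S0 means no match yet; S1 means the last symbol is `p`; S2 means the last 2 symbols are `pq`; S3 means the last 3 symbols are `pqp`; S4 means the last 4 symbols are `pqpq`. Only S4 accepts. On a mismatch, fall back to the longest proper suffix that is still a prefix of `pqpq`.
        p   q  
>  S0   S1  S0 
   S1   S1  S2 
   S2   S3  S0 
   S3   S1  S4 
 * S4   S3  S0 
(> = start, * = accepting)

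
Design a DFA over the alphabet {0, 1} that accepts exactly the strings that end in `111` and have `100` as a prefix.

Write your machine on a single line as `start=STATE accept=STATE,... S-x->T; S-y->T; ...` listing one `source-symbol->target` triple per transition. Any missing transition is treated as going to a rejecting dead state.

Build one automaton per condition and run them in lockstep. One (4 states) tracks how much of the suffix `111` has currently been matched; the other (5 states) tracks whether the input so far still matches the prefix `100`. Each combined state is a pair, one component from each; accept when both components accept. After merging equivalent states the machine shrinks.
With 8 states:
        0   1  
>  S0   S1  S2 
   S1   S1  S1 
   S2   S3  S1 
   S3   S4  S1 
   S4   S4  S5 
   S5   S4  S6 
   S6   S4  S7 
 * S7   S4  S7 
(> = start, * = accepting)

start=S0; accept=S7; S0-0->S1; S0-1->S2; S1-0->S1; S1-1->S1; S2-0->S3; S2-1->S1; S3-0->S4; S3-1->S1; S4-0->S4; S4-1->S5; S5-0->S4; S5-1->S6; S6-0->S4; S6-1->S7; S7-0->S4; S7-1->S7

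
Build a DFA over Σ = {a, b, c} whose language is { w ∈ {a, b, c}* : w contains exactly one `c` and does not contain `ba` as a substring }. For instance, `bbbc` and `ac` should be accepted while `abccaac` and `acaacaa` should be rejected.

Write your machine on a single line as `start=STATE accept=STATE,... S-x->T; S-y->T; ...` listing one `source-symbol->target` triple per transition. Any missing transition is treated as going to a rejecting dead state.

Run two small machines in parallel and take their product. One (3 states) tracks the count of `c`s, saturating at 2; the other (3 states) tracks partial matches of the forbidden pattern `ba`. Each combined state is a pair, one component from each; accept when both components accept.
9 states suffice.
        a   b   c  
>  S0   S0  S1  S2 
   S1   S3  S1  S2 
 * S2   S2  S4  S5 
   S3   S3  S3  S6 
 * S4   S6  S4  S5 
   S5   S5  S7  S5 
   S6   S6  S6  S8 
   S7   S8  S7  S5 
   S8   S8  S8  S8 
(> = start, * = accepting)

start=S0; accept=S2,S4; S0-a->S0; S0-b->S1; S0-c->S2; S1-a->S3; S1-b->S1; S1-c->S2; S2-a->S2; S2-b->S4; S2-c->S5; S3-a->S3; S3-b->S3; S3-c->S6; S4-a->S6; S4-b->S4; S4-c->S5; S5-a->S5; S5-b->S7; S5-c->S5; S6-a->S6; S6-b->S6; S6-c->S8; S7-a->S8; S7-b->S7; S7-c->S5; S8-a->S8; S8-b->S8; S8-c->S8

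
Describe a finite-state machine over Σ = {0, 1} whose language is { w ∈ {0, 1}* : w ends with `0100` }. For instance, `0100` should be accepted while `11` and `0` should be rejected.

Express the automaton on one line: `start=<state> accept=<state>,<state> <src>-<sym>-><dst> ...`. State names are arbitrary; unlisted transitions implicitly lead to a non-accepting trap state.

Let each state record the length of the longest suffix of the input read so far that is also a prefix of `0100`. B means the last symbol is `0`; C means the last 2 symbols are `01`; D means the last 3 symbols are `010`; E means the last 4 symbols are `0100`. Accept only at E, where the string currently ends in `0100`.
       0  1 
>  A   B  A 
   B   B  C 
   C   D  A 
   D   E  C 
 * E   B  C 
(> = start, * = accepting)

start=A accept=E A-0->B A-1->A B-0->B B-1->C C-0->D C-1->A D-0->E D-1->C E-0->B E-1->C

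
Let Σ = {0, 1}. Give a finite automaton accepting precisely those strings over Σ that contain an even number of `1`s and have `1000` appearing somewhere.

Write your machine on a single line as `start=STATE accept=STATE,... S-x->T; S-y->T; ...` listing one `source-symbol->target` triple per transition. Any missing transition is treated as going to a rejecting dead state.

Build one automaton per condition and run them in lockstep. One (2 states) tracks the count of `1`s modulo 2; the other (5 states) tracks whether and how much of `1000` has been seen. Each combined state is a pair, one component from each; accept when both components accept.
        0   1  
>  q0   q0  q1 
   q1   q2  q3 
   q2   q4  q3 
   q3   q5  q1 
   q4   q6  q3 
   q5   q7  q1 
   q6   q6  q8 
   q7   q8  q1 
 * q8   q8  q6 
(> = start, * = accepting)

start=q0; accept=q8; q0-0->q0; q0-1->q1; q1-0->q2; q1-1->q3; q2-0->q4; q2-1->q3; q3-0->q5; q3-1->q1; q4-0->q6; q4-1->q3; q5-0->q7; q5-1->q1; q6-0->q6; q6-1->q8; q7-0->q8; q7-1->q1; q8-0->q8; q8-1->q6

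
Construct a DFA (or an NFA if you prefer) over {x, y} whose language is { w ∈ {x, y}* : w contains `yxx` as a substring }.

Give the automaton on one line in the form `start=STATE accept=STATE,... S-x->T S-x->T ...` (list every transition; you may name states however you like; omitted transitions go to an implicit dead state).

States s0..s2 record the length of the longest prefix of `yxx` that matches the current input suffix. Reaching s3 means `yxx` has been seen, and we stay there forever. Accept from s3.
With 4 states:
        x   y  
>  s0   s0  s1 
   s1   s2  s1 
   s2   s3  s1 
 * s3   s3  s3 
(> = start, * = accepting)

start=s0 accept=s3 s0-x->s0 s0-y->s1 s1-x->s2 s1-y->s1 s2-x->s3 s2-y->s1 s3-x->s3 s3-y->s3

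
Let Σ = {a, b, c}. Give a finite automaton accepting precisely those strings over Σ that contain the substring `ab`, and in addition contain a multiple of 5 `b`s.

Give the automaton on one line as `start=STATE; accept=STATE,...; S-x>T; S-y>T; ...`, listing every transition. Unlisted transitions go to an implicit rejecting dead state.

Build one automaton per condition and run them in lockstep. One (3 states) tracks whether and how much of `ab` has been seen; the other (5 states) tracks the count of `b`s modulo 5. Each combined state is a pair, one component from each; accept when both components accept.
          a    b    c  
>  s0     s1   s2   s0 
   s1     s1   s3   s0 
   s2     s4   s5   s2 
   s3     s3   s6   s3 
   s4     s4   s6   s2 
   s5     s7   s8   s5 
   s6     s6   s9   s6 
   s7     s7   s9   s5 
   s8    s10  s11   s8 
   s9     s9  s12   s9 
   s10   s10  s12   s8 
   s11   s13   s0  s11 
   s12   s12  s14  s12 
   s13   s13  s14  s11 
 * s14   s14   s3  s14 
(> = start, * = accepting)

start=s0; accept=s14; s0-a>s1; s0-b>s2; s0-c>s0; s1-a>s1; s1-b>s3; s1-c>s0; s2-a>s4; s2-b>s5; s2-c>s2; s3-a>s3; s3-b>s6; s3-c>s3; s4-a>s4; s4-b>s6; s4-c>s2; s5-a>s7; s5-b>s8; s5-c>s5; s6-a>s6; s6-b>s9; s6-c>s6; s7-a>s7; s7-b>s9; s7-c>s5; s8-a>s10; s8-b>s11; s8-c>s8; s9-a>s9; s9-b>s12; s9-c>s9; s10-a>s10; s10-b>s12; s10-c>s8; s11-a>s13; s11-b>s0; s11-c>s11; s12-a>s12; s12-b>s14; s12-c>s12; s13-a>s13; s13-b>s14; s13-c>s11; s14-a>s14; s14-b>s3; s14-c>s14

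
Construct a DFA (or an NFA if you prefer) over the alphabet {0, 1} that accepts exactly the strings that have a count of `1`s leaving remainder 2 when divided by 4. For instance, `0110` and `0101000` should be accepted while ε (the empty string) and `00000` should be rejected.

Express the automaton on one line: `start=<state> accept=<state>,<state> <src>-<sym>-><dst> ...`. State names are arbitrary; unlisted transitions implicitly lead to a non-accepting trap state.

start=q0 accept=q2 q0-0->q0 q0-1->q1 q1-0->q1 q1-1->q2 q2-0->q2 q2-1->q3 q3-0->q3 q3-1->q0

The only thing that matters is how many `1`s have appeared, reduced mod 4. Use one state per residue: q0 for 0, …, q3 for 3. Reading `1` moves to the next residue; anything else stays put. q2 is accepting.
4 states suffice.
        0   1  
>  q0   q0  q1 
   q1   q1  q2 
 * q2   q2  q3 
   q3   q3  q0 
(> = start, * = accepting)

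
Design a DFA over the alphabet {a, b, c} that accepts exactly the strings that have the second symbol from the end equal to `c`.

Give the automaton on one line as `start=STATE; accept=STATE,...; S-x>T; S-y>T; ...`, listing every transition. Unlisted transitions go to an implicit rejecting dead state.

start=q0; accept=q10,q11,q12; q0-a>q1; q0-b>q2; q0-c>q3; q1-a>q4; q1-b>q5; q1-c>q6; q2-a>q7; q2-b>q8; q2-c>q9; q3-a>q10; q3-b>q11; q3-c>q12; q4-a>q4; q4-b>q5; q4-c>q6; q5-a>q7; q5-b>q8; q5-c>q9; q6-a>q10; q6-b>q11; q6-c>q12; q7-a>q4; q7-b>q5; q7-c>q6; q8-a>q7; q8-b>q8; q8-c>q9; q9-a>q10; q9-b>q11; q9-c>q12; q10-a>q4; q10-b>q5; q10-c>q6; q11-a>q7; q11-b>q8; q11-c>q9; q12-a>q10; q12-b>q11; q12-c>q12

Because acceptance depends on a position counted from the end, the machine has to buffer the most recent 2 symbols. Make each state the string of the last up-to-2 symbols read; on input `x` shift the window left and append `x`. Accept when the buffered window has length 2 and begins with `c`.
With 13 states:
          a    b    c  
>  q0     q1   q2   q3 
   q1     q4   q5   q6 
   q2     q7   q8   q9 
   q3    q10  q11  q12 
   q4     q4   q5   q6 
   q5     q7   q8   q9 
   q6    q10  q11  q12 
   q7     q4   q5   q6 
   q8     q7   q8   q9 
   q9    q10  q11  q12 
 * q10    q4   q5   q6 
 * q11    q7   q8   q9 
 * q12   q10  q11  q12 
(> = start, * = accepting)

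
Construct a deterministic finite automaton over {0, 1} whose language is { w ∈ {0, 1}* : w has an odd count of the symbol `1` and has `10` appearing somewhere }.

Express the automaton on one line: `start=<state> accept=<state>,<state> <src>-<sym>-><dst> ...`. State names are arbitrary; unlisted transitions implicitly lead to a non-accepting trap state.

Run two small machines in parallel and take their product. The first has 2 states tracking the count of `1`s modulo 2; the second has 3 states tracking whether and how much of `10` has been seen. A product state is a pair (one from each), accepting exactly when both do.
With 5 states:
        0   1  
>  s0   s0  s1 
   s1   s2  s3 
 * s2   s2  s4 
   s3   s4  s1 
   s4   s4  s2 
(> = start, * = accepting)

start=s0 accept=s2 s0-0->s0 s0-1->s1 s1-0->s2 s1-1->s3 s2-0->s2 s2-1->s4 s3-0->s4 s3-1->s1 s4-0->s4 s4-1->s2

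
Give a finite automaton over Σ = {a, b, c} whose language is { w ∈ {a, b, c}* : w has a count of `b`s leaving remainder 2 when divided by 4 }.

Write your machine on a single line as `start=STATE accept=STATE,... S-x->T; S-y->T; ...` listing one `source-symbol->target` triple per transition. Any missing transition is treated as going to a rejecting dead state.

The only thing that matters is how many `b`s have appeared, reduced mod 4. Use one state per residue: q0 for 0, …, q3 for 3. Reading `b` moves to the next residue; anything else stays put. q2 is accepting.
4 states suffice.
        a   b   c  
>  q0   q0  q1  q0 
   q1   q1  q2  q1 
 * q2   q2  q3  q2 
   q3   q3  q0  q3 
(> = start, * = accepting)

start=q0; accept=q2; q0-a->q0; q0-b->q1; q0-c->q0; q1-a->q1; q1-b->q2; q1-c->q1; q2-a->q2; q2-b->q3; q2-c->q2; q3-a->q3; q3-b->q0; q3-c->q3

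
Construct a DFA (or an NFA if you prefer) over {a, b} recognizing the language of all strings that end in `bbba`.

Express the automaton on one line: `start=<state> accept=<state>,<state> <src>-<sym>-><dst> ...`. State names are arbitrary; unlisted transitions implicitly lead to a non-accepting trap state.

Remember how much of `bbba` the current input suffix matches. State q0 means no match yet; q1 means the last symbol is `b`; q2 means the last 2 symbols are `bb`; q3 means the last 3 symbols are `bbb`; q4 means the last 4 symbols are `bbba`. Only q4 accepts. On a mismatch, fall back to the longest proper suffix that is still a prefix of `bbba`.
        a   b  
>  q0   q0  q1 
   q1   q0  q2 
   q2   q0  q3 
   q3   q4  q3 
 * q4   q0  q1 
(> = start, * = accepting)

start=q0 accept=q4 q0-a->q0 q0-b->q1 q1-a->q0 q1-b->q2 q2-a->q0 q2-b->q3 q3-a->q4 q3-b->q3 q4-a->q0 q4-b->q1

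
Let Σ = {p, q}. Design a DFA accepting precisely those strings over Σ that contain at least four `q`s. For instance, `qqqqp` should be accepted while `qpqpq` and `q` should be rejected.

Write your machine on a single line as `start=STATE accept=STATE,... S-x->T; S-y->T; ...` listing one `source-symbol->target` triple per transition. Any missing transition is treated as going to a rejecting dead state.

start=A; accept=E,F; A-p->A; A-q->B; B-p->B; B-q->C; C-p->C; C-q->D; D-p->D; D-q->E; E-p->E; E-q->F; F-p->F; F-q->F

Only the number of `q`s matters, and only up to 5. Make a chain A → B → C → D → E → F advanced by each `q` (with F absorbing); every other symbol self-loops. The accepting set is {E, F}.
A 6-state machine:
       p  q 
>  A   A  B 
   B   B  C 
   C   C  D 
   D   D  E 
 * E   E  F 
 * F   F  F 
(> = start, * = accepting)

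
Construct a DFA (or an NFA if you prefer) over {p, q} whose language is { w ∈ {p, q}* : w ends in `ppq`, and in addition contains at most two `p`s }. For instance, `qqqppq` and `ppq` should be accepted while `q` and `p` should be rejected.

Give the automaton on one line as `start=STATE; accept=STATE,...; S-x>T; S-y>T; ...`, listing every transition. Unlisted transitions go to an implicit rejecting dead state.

Run two small machines in parallel and take their product. The first has 4 states tracking how much of the suffix `ppq` has currently been matched; the second has 4 states tracking the count of `p`s, saturating at 3. A product state is a pair (one from each), accepting exactly when both do. After merging equivalent states the machine shrinks.
        p   q  
>  S0   S1  S0 
   S1   S2  S3 
   S2   S3  S4 
   S3   S3  S3 
 * S4   S3  S3 
(> = start, * = accepting)

start=S0; accept=S4; S0-p>S1; S0-q>S0; S1-p>S2; S1-q>S3; S2-p>S3; S2-q>S4; S3-p>S3; S3-q>S3; S4-p>S3; S4-q>S3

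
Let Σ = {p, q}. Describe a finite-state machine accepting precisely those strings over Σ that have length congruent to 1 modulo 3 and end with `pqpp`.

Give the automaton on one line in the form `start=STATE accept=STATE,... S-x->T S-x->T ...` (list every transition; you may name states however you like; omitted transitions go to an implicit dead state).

start=s0 accept=s6 s0-p->s1 s0-q->s2 s1-p->s3 s1-q->s4 s2-p->s3 s2-q->s3 s3-p->s0 s3-q->s0 s4-p->s5 s4-q->s0 s5-p->s6 s5-q->s2 s6-p->s3 s6-q->s4

Build one automaton per condition and run them in lockstep. The first has 3 states tracking the input length modulo 3; the second has 5 states tracking how much of the suffix `pqpp` has currently been matched. A product state is a pair (one from each), accepting exactly when both do. Equivalent product states are then merged.
With 7 states:
        p   q  
>  s0   s1  s2 
   s1   s3  s4 
   s2   s3  s3 
   s3   s0  s0 
   s4   s5  s0 
   s5   s6  s2 
 * s6   s3  s4 
(> = start, * = accepting)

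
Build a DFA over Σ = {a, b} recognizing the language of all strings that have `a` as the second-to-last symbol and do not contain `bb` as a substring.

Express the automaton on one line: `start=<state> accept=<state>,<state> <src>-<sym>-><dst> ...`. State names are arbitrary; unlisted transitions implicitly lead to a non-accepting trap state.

Handle the two conditions separately and then intersect. One (7 states) tracks the last 2 symbols read; the other (3 states) tracks partial matches of the forbidden pattern `bb`. Each combined state is a pair, one component from each; accept when both components accept.
        a   b  
>  q0   q1  q2 
   q1   q3  q4 
   q2   q5  q6 
 * q3   q3  q4 
 * q4   q5  q6 
   q5   q3  q4 
   q6   q7  q6 
   q7   q8  q9 
   q8   q8  q9 
   q9   q7  q6 
(> = start, * = accepting)

start=q0 accept=q3,q4 q0-a->q1 q0-b->q2 q1-a->q3 q1-b->q4 q2-a->q5 q2-b->q6 q3-a->q3 q3-b->q4 q4-a->q5 q4-b->q6 q5-a->q3 q5-b->q4 q6-a->q7 q6-b->q6 q7-a->q8 q7-b->q9 q8-a->q8 q8-b->q9 q9-a->q7 q9-b->q6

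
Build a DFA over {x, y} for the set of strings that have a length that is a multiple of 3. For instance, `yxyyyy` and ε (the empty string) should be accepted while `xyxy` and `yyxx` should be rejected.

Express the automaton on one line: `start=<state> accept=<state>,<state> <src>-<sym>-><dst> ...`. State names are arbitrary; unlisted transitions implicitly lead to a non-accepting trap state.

start=S0 accept=S0 S0-x->S1 S0-y->S1 S1-x->S2 S1-y->S2 S2-x->S0 S2-y->S0

Count input length modulo 3: every symbol advances one step around the cycle S0 → S1 → S2 → S0. Accept at S0.
A 3-state machine:
        x   y  
>* S0   S1  S1 
   S1   S2  S2 
   S2   S0  S0 
(> = start, * = accepting)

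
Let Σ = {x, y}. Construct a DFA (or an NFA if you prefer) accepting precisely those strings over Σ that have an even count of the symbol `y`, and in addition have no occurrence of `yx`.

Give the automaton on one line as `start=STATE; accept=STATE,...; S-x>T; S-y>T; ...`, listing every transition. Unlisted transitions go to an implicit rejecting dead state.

Build one automaton per condition and run them in lockstep. One (2 states) tracks the count of `y`s modulo 2; the other (3 states) tracks partial matches of the forbidden pattern `yx`. Each combined state is a pair, one component from each; accept when both components accept.
A 5-state machine:
        x   y  
>* q0   q0  q1 
   q1   q2  q3 
   q2   q2  q4 
 * q3   q4  q1 
   q4   q4  q2 
(> = start, * = accepting)

start=q0; accept=q0,q3; q0-x>q0; q0-y>q1; q1-x>q2; q1-y>q3; q2-x>q2; q2-y>q4; q3-x>q4; q3-y>q1; q4-x>q4; q4-y>q2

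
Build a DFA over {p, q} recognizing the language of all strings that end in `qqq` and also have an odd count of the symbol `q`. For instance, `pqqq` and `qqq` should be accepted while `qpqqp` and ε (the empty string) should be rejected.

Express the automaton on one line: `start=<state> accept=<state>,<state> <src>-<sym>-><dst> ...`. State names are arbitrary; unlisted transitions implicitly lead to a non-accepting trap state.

Run two small machines in parallel and take their product. The first has 4 states tracking how much of the suffix `qqq` has currently been matched; the second has 2 states tracking the count of `q`s modulo 2. A product state is a pair (one from each), accepting exactly when both do. After merging equivalent states the machine shrinks.
5 states suffice.
       p  q 
>  A   A  B 
   B   C  D 
   C   C  A 
   D   A  E 
 * E   C  D 
(> = start, * = accepting)

start=A accept=E A-p->A A-q->B B-p->C B-q->D C-p->C C-q->A D-p->A D-q->E E-p->C E-q->D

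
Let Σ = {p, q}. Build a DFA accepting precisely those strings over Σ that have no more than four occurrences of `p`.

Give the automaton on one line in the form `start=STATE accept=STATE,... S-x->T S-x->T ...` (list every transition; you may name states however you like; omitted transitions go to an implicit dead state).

start=A accept=A,B,C,D,E A-p->B A-q->A B-p->C B-q->B C-p->D C-q->C D-p->E D-q->D E-p->F E-q->E F-p->F F-q->F

Only the number of `p`s matters, and only up to 5. Make a chain A → B → C → D → E → F advanced by each `p` (with F absorbing); every other symbol self-loops. The accepting set is {A, B, C, D, E}.
6 states suffice.
       p  q 
>* A   B  A 
 * B   C  B 
 * C   D  C 
 * D   E  D 
 * E   F  E 
   F   F  F 
(> = start, * = accepting)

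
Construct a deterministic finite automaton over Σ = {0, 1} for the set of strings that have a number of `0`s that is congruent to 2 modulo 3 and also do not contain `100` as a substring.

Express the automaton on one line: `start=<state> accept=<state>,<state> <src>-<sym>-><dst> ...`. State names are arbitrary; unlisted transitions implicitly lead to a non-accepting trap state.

start=s0 accept=s3,s6,s7 s0-0->s1 s0-1->s2 s1-0->s3 s1-1->s4 s2-0->s5 s2-1->s2 s3-0->s0 s3-1->s6 s4-0->s7 s4-1->s4 s5-0->s8 s5-1->s4 s6-0->s9 s6-1->s6 s7-0->s10 s7-1->s6 s8-0->s10 s8-1->s8 s9-0->s11 s9-1->s2 s10-0->s11 s10-1->s10 s11-0->s8 s11-1->s11

Run two small machines in parallel and take their product. The first has 3 states tracking the count of `0`s modulo 3; the second has 4 states tracking partial matches of the forbidden pattern `100`. A product state is a pair (one from each), accepting exactly when both do.
A 12-state machine:
          0    1  
>  s0     s1   s2 
   s1     s3   s4 
   s2     s5   s2 
 * s3     s0   s6 
   s4     s7   s4 
   s5     s8   s4 
 * s6     s9   s6 
 * s7    s10   s6 
   s8    s10   s8 
   s9    s11   s2 
   s10   s11  s10 
   s11    s8  s11 
(> = start, * = accepting)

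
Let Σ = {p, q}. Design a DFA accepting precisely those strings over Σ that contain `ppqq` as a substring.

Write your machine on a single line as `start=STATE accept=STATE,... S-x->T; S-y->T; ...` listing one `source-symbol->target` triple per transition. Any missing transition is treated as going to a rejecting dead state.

start=A; accept=E; A-p->B; A-q->A; B-p->C; B-q->A; C-p->C; C-q->D; D-p->B; D-q->E; E-p->E; E-q->E

States A..D record the length of the longest prefix of `ppqq` that matches the current input suffix. Reaching E means `ppqq` has been seen, and we stay there forever. Accept from E.
A 5-state machine:
       p  q 
>  A   B  A 
   B   C  A 
   C   C  D 
   D   B  E 
 * E   E  E 
(> = start, * = accepting)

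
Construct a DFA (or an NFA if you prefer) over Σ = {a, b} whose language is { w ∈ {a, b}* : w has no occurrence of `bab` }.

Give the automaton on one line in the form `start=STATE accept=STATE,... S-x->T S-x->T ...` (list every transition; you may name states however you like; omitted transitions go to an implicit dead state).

start=q0 accept=q0,q1,q2 q0-a->q0 q0-b->q1 q1-a->q2 q1-b->q1 q2-a->q0 q2-b->q3 q3-a->q3 q3-b->q3

This is the complement of 'contains `bab`'. Use the same substring-matching states — q0 through q3 holding how much of `bab` has just been matched — but flip the accepting set: everything except the trap q3 accepts.
4 states suffice.
        a   b  
>* q0   q0  q1 
 * q1   q2  q1 
 * q2   q0  q3 
   q3   q3  q3 
(> = start, * = accepting)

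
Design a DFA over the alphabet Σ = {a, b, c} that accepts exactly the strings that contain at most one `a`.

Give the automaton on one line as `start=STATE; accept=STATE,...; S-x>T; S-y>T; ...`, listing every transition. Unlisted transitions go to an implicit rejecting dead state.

start=S0; accept=S0,S1; S0-a>S1; S0-b>S0; S0-c>S0; S1-a>S2; S1-b>S1; S1-c>S1; S2-a>S2; S2-b>S2; S2-c>S2

Count `a`s, saturating at 2: state S0 means no `a` yet, S1 means one `a` seen, S2 means more than one. Each `a` increments (capped at S2); other symbols loop. Accept from {S0, S1}.
3 states suffice.
        a   b   c  
>* S0   S1  S0  S0 
 * S1   S2  S1  S1 
   S2   S2  S2  S2 
(> = start, * = accepting)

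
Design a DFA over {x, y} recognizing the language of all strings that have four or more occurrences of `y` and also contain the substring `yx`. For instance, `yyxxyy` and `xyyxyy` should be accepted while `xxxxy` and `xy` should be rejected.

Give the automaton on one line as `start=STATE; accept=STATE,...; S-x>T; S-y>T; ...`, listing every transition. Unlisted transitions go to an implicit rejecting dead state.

Build one automaton per condition and run them in lockstep. One (6 states) tracks the count of `y`s, saturating at 5; the other (3 states) tracks whether and how much of `yx` has been seen. Each combined state is a pair, one component from each; accept when both components accept. After merging equivalent states the machine shrinks.
        x   y  
>  q0   q0  q1 
   q1   q2  q3 
   q2   q2  q4 
   q3   q4  q5 
   q4   q4  q6 
   q5   q6  q7 
   q6   q6  q8 
   q7   q8  q7 
 * q8   q8  q8 
(> = start, * = accepting)

start=q0; accept=q8; q0-x>q0; q0-y>q1; q1-x>q2; q1-y>q3; q2-x>q2; q2-y>q4; q3-x>q4; q3-y>q5; q4-x>q4; q4-y>q6; q5-x>q6; q5-y>q7; q6-x>q6; q6-y>q8; q7-x>q8; q7-y>q7; q8-x>q8; q8-y>q8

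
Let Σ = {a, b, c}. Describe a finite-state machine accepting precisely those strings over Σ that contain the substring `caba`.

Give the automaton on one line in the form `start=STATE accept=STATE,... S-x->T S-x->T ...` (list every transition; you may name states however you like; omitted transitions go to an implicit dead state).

States q0..q3 record the length of the longest prefix of `caba` that matches the current input suffix. Reaching q4 means `caba` has been seen, and we stay there forever. Accept from q4.
5 states suffice.
        a   b   c  
>  q0   q0  q0  q1 
   q1   q2  q0  q1 
   q2   q0  q3  q1 
   q3   q4  q0  q1 
 * q4   q4  q4  q4 
(> = start, * = accepting)

start=q0 accept=q4 q0-a->q0 q0-b->q0 q0-c->q1 q1-a->q2 q1-b->q0 q1-c->q1 q2-a->q0 q2-b->q3 q2-c->q1 q3-a->q4 q3-b->q0 q3-c->q1 q4-a->q4 q4-b->q4 q4-c->q4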